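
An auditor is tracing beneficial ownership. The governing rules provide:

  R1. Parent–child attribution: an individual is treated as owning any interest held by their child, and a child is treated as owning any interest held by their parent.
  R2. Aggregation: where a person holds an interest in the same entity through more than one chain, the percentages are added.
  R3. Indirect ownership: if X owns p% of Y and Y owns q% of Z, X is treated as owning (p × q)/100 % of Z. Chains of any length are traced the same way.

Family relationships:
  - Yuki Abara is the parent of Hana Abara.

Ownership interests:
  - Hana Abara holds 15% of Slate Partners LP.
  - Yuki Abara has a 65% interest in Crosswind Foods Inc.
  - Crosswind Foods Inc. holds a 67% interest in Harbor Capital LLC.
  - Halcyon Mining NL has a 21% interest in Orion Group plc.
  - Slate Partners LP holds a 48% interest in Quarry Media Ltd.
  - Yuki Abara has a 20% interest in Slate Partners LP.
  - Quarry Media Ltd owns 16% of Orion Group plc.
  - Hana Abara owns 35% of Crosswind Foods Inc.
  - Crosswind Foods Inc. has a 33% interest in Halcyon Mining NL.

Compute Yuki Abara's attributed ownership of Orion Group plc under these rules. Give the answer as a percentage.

9.618%

By parent–child attribution (R1), Yuki Abara is treated as also owning Hana Abara's interest in Slate Partners LP, giving 20% + 15% = 35%.
By parent–child attribution (R1), Yuki Abara is treated as also owning Hana Abara's interest in Crosswind Foods Inc, giving 65% + 35% = 100%.
Chain via Slate Partners LP → Quarry Media Ltd (R3): 35% × 48% × 16% = 2.688% of Orion Group plc.
Chain via Crosswind Foods Inc. → Halcyon Mining NL (R3): 100% × 33% × 21% = 6.93% of Orion Group plc.
Aggregating (R2): 2.688% + 6.93% = 9.618%.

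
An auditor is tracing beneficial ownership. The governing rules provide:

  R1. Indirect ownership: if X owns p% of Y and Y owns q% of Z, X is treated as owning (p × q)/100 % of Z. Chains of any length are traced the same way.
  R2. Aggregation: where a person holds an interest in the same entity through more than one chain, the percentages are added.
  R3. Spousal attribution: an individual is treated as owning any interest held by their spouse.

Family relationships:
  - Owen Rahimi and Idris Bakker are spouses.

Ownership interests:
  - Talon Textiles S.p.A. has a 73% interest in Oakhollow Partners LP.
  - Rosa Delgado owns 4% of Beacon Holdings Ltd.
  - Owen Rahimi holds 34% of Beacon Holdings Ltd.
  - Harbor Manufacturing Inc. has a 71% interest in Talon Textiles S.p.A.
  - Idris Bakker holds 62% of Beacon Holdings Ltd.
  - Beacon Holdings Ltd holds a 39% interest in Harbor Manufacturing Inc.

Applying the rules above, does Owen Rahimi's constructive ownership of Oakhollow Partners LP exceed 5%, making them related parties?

Yes

By spousal attribution (R3), Owen Rahimi is treated as also owning Idris Bakker's interest in Beacon Holdings Ltd, giving 34% + 62% = 96%.
Chain via Beacon Holdings Ltd → Harbor Manufacturing Inc. → Talon Textiles S.p.A. (R1): 96% × 39% × 71% × 73% = 19.405152% of Oakhollow Partners LP.
19.405152% exceeds the 5% threshold, so Owen is a related party to Oakhollow Partners LP.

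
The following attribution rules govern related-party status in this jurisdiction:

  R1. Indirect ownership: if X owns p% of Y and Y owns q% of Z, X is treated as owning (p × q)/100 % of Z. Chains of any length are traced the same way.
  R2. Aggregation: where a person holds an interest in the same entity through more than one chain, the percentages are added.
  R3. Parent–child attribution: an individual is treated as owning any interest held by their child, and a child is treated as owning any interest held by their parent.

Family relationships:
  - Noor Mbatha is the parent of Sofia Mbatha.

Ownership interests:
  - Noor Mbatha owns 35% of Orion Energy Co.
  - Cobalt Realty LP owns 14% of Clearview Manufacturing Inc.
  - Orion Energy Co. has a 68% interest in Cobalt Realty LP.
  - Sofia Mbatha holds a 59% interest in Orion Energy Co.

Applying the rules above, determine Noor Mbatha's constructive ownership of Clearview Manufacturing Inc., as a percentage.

8.9488%

By parent–child attribution (R3), Noor Mbatha is treated as also owning Sofia Mbatha's interest in Orion Energy Co, giving 35% + 59% = 94%.
Chain via Orion Energy Co. → Cobalt Realty LP (R1): 94% × 68% × 14% = 8.9488% of Clearview Manufacturing Inc.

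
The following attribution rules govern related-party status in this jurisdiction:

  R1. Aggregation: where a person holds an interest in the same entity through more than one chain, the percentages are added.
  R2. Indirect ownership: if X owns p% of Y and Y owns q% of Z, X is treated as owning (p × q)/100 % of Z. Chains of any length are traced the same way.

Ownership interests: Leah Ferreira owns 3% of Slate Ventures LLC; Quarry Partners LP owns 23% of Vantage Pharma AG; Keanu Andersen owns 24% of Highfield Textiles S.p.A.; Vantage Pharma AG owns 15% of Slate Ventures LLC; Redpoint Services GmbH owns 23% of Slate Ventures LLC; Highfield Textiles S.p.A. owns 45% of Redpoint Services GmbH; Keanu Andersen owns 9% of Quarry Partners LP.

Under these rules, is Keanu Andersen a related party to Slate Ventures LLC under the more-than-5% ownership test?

No

Chain via Quarry Partners LP → Vantage Pharma AG (R2): 9% × 23% × 15% = 0.3105% of Slate Ventures LLC.
Chain via Highfield Textiles S.p.A. → Redpoint Services GmbH (R2): 24% × 45% × 23% = 2.484% of Slate Ventures LLC.
Aggregating (R1): 0.3105% + 2.484% = 2.7945%.
2.7945% does not exceed the 5% threshold, so Keanu is not a related party to Slate Ventures LLC.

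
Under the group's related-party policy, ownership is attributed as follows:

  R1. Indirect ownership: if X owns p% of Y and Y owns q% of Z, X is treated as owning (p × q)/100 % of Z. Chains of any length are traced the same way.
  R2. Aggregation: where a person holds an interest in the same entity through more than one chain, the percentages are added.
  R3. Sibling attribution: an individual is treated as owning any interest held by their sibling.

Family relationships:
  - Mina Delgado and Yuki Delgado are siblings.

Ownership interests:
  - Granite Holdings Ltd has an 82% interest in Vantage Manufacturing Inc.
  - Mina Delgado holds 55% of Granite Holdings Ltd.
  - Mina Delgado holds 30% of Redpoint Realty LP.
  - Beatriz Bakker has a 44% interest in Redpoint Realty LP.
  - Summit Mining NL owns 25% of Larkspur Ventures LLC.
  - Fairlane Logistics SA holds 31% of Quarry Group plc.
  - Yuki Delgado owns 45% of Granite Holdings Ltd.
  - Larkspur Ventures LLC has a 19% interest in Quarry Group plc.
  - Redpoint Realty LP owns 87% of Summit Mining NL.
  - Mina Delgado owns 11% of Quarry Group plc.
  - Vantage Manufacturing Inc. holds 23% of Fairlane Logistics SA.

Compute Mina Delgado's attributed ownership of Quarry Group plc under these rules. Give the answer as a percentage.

By sibling attribution (R3), Mina Delgado is treated as also owning Yuki Delgado's interest in Granite Holdings Ltd, giving 55% + 45% = 100%.
Chain via Redpoint Realty LP → Summit Mining NL → Larkspur Ventures LLC (R1): 30% × 87% × 25% × 19% = 1.23975% of Quarry Group plc.
Chain via Granite Holdings Ltd → Vantage Manufacturing Inc. → Fairlane Logistics SA (R1): 100% × 82% × 23% × 31% = 5.8466% of Quarry Group plc.
Direct interest in Quarry Group plc: 11%.
Aggregating (R2): 1.23975% + 5.8466% + 11% = 18.08635%.

18.08635%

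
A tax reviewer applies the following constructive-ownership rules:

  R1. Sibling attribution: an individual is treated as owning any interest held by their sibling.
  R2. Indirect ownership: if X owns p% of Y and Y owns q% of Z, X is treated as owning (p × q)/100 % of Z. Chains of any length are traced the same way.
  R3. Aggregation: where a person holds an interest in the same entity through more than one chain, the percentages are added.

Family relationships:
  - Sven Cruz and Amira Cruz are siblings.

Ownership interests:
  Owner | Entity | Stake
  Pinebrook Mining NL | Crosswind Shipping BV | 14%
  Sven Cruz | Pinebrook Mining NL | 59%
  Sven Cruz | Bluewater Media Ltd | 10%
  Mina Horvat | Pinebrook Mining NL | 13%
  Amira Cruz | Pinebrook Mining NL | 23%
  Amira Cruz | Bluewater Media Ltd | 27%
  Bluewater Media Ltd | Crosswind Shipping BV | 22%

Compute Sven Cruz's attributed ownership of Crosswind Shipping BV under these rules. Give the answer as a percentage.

19.62%

By sibling attribution (R1), Sven Cruz is treated as also owning Amira Cruz's interest in Pinebrook Mining NL, giving 59% + 23% = 82%.
By sibling attribution (R1), Sven Cruz is treated as also owning Amira Cruz's interest in Bluewater Media Ltd, giving 10% + 27% = 37%.
Chain via Pinebrook Mining NL (R2): 82% × 14% = 11.48% of Crosswind Shipping BV.
Chain via Bluewater Media Ltd (R2): 37% × 22% = 8.14% of Crosswind Shipping BV.
Aggregating (R3): 11.48% + 8.14% = 19.62%.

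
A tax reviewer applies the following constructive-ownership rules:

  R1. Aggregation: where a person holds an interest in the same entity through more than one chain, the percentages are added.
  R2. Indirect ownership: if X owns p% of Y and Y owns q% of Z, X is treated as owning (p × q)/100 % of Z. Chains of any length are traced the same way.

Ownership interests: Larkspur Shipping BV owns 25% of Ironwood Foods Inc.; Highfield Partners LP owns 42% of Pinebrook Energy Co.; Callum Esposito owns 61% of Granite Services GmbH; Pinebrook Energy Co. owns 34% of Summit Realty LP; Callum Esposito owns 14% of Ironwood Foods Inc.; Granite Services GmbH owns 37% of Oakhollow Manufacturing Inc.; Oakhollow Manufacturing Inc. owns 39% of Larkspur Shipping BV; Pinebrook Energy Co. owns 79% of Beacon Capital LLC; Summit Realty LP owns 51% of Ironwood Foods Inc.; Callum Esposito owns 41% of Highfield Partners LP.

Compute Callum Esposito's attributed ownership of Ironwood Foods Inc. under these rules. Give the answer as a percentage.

Chain via Highfield Partners LP → Pinebrook Energy Co. → Summit Realty LP (R2): 41% × 42% × 34% × 51% = 2.985948% of Ironwood Foods Inc.
Chain via Granite Services GmbH → Oakhollow Manufacturing Inc. → Larkspur Shipping BV (R2): 61% × 37% × 39% × 25% = 2.200575% of Ironwood Foods Inc.
Direct interest in Ironwood Foods Inc: 14%.
Aggregating (R1): 2.985948% + 2.200575% + 14% = 19.186523%.

19.186523%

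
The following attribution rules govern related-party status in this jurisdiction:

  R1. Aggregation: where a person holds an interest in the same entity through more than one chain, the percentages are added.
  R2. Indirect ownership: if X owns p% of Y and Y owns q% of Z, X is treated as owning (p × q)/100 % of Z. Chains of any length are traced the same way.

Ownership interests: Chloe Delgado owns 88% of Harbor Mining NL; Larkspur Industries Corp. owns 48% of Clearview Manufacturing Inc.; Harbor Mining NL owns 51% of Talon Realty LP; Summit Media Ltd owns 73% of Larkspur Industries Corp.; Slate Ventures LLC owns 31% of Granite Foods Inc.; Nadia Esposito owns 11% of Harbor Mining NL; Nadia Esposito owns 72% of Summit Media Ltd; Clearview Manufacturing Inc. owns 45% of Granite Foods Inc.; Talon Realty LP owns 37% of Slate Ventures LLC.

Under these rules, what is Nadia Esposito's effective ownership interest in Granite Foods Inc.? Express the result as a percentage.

Chain via Harbor Mining NL → Talon Realty LP → Slate Ventures LLC (R2): 11% × 51% × 37% × 31% = 0.643467% of Granite Foods Inc.
Chain via Summit Media Ltd → Larkspur Industries Corp. → Clearview Manufacturing Inc. (R2): 72% × 73% × 48% × 45% = 11.35296% of Granite Foods Inc.
Aggregating (R1): 0.643467% + 11.35296% = 11.996427%.

11.996427%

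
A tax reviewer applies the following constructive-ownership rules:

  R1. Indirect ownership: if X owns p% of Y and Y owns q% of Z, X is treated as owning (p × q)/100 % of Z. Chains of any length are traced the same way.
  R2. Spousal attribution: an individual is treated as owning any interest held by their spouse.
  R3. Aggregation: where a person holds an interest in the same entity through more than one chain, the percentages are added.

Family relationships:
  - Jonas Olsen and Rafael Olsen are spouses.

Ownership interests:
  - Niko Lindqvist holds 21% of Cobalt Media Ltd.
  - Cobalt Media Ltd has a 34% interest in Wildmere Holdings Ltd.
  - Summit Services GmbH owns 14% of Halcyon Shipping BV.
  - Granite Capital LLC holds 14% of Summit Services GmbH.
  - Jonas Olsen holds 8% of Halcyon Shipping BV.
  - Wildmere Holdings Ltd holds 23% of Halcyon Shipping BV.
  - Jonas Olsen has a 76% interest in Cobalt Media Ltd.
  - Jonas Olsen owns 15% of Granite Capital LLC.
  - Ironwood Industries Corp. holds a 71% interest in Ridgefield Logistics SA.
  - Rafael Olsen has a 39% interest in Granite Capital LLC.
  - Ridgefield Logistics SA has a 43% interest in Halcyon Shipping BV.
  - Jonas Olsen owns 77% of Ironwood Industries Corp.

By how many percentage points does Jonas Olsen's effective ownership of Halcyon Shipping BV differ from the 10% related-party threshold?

By spousal attribution (R2), Jonas Olsen is treated as also owning Rafael Olsen's interest in Granite Capital LLC, giving 15% + 39% = 54%.
Chain via Cobalt Media Ltd → Wildmere Holdings Ltd (R1): 76% × 34% × 23% = 5.9432% of Halcyon Shipping BV.
Chain via Granite Capital LLC → Summit Services GmbH (R1): 54% × 14% × 14% = 1.0584% of Halcyon Shipping BV.
Chain via Ironwood Industries Corp. → Ridgefield Logistics SA (R1): 77% × 71% × 43% = 23.5081% of Halcyon Shipping BV.
Direct interest in Halcyon Shipping BV: 8%.
Aggregating (R3): 5.9432% + 1.0584% + 23.5081% + 8% = 38.5097%.
38.5097% exceeds the 10% threshold by 28.5097 percentage points.

28.5097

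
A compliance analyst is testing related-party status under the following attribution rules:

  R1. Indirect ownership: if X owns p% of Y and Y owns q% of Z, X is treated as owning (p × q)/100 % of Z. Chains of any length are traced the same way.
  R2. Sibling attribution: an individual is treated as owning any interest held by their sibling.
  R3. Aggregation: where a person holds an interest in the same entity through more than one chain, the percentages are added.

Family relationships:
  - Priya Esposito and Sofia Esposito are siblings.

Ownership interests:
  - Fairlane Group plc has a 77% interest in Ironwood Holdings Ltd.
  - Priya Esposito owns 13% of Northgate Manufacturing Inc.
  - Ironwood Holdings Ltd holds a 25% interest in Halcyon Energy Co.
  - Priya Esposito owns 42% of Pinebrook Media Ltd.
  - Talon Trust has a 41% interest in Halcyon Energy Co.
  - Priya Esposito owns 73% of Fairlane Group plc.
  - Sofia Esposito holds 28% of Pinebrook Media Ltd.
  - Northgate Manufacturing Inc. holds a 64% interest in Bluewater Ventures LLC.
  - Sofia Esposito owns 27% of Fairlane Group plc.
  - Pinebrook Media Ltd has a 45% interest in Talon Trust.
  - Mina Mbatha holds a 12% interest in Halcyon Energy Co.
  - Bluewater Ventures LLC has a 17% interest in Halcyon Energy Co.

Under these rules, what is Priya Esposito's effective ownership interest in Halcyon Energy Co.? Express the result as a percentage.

33.5794%

By sibling attribution (R2), Priya Esposito is treated as also owning Sofia Esposito's interest in Pinebrook Media Ltd, giving 42% + 28% = 70%.
By sibling attribution (R2), Priya Esposito is treated as also owning Sofia Esposito's interest in Fairlane Group plc, giving 73% + 27% = 100%.
Chain via Pinebrook Media Ltd → Talon Trust (R1): 70% × 45% × 41% = 12.915% of Halcyon Energy Co.
Chain via Northgate Manufacturing Inc. → Bluewater Ventures LLC (R1): 13% × 64% × 17% = 1.4144% of Halcyon Energy Co.
Chain via Fairlane Group plc → Ironwood Holdings Ltd (R1): 100% × 77% × 25% = 19.25% of Halcyon Energy Co.
Aggregating (R3): 12.915% + 1.4144% + 19.25% = 33.5794%.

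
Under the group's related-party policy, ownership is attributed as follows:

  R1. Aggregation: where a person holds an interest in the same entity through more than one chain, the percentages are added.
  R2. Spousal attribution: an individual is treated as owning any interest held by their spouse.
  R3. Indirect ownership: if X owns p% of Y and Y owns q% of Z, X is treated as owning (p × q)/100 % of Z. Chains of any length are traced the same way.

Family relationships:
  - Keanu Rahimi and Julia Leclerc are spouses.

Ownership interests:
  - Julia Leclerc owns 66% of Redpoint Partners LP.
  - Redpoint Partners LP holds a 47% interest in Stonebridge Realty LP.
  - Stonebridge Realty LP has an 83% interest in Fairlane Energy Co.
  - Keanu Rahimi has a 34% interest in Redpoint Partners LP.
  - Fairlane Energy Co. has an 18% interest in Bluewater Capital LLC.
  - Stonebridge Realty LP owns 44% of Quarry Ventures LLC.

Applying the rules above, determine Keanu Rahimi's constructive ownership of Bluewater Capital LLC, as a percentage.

By spousal attribution (R2), Keanu Rahimi is treated as also owning Julia Leclerc's interest in Redpoint Partners LP, giving 34% + 66% = 100%.
Chain via Redpoint Partners LP → Stonebridge Realty LP → Fairlane Energy Co. (R3): 100% × 47% × 83% × 18% = 7.0218% of Bluewater Capital LLC.

7.0218%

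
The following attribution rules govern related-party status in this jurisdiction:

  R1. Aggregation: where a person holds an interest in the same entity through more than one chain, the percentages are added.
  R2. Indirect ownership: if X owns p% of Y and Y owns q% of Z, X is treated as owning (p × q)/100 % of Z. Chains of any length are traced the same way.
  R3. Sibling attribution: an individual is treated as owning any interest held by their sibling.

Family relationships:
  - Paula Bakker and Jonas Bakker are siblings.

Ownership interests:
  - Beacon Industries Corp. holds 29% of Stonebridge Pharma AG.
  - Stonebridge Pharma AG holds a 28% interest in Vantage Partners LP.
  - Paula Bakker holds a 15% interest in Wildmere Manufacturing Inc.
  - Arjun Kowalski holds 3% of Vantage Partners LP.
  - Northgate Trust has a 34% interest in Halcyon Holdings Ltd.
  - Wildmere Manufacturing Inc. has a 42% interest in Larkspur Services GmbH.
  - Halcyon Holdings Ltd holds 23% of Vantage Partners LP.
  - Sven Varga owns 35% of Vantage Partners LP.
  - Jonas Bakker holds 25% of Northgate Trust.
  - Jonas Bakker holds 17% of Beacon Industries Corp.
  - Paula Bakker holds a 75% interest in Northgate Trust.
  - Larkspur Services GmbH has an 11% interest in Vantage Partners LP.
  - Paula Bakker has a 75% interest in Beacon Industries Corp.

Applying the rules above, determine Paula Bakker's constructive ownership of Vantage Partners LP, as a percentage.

15.9834%

By sibling attribution (R3), Paula Bakker is treated as also owning Jonas Bakker's interest in Beacon Industries Corp, giving 75% + 17% = 92%.
By sibling attribution (R3), Paula Bakker is treated as also owning Jonas Bakker's interest in Northgate Trust, giving 75% + 25% = 100%.
Chain via Beacon Industries Corp. → Stonebridge Pharma AG (R2): 92% × 29% × 28% = 7.4704% of Vantage Partners LP.
Chain via Northgate Trust → Halcyon Holdings Ltd (R2): 100% × 34% × 23% = 7.82% of Vantage Partners LP.
Chain via Wildmere Manufacturing Inc. → Larkspur Services GmbH (R2): 15% × 42% × 11% = 0.693% of Vantage Partners LP.
Aggregating (R1): 7.4704% + 7.82% + 0.693% = 15.9834%.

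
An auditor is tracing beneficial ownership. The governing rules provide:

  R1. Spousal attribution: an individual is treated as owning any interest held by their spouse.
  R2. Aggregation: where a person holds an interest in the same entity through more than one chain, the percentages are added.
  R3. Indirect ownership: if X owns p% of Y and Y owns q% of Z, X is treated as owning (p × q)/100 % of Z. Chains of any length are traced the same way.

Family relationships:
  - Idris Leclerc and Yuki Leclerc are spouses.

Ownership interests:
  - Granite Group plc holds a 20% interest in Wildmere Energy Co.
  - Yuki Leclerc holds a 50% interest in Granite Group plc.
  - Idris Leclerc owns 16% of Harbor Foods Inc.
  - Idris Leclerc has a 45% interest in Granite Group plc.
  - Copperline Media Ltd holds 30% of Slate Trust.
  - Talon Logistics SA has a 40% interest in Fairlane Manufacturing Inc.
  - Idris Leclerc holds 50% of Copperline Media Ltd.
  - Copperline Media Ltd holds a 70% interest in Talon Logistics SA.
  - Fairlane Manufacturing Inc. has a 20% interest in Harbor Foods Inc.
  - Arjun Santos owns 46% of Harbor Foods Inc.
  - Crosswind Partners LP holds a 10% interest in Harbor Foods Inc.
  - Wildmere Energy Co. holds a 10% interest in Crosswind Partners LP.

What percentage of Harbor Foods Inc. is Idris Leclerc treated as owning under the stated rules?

18.99%

By spousal attribution (R1), Idris Leclerc is treated as also owning Yuki Leclerc's interest in Granite Group plc, giving 45% + 50% = 95%.
Chain via Copperline Media Ltd → Talon Logistics SA → Fairlane Manufacturing Inc. (R3): 50% × 70% × 40% × 20% = 2.8% of Harbor Foods Inc.
Chain via Granite Group plc → Wildmere Energy Co. → Crosswind Partners LP (R3): 95% × 20% × 10% × 10% = 0.19% of Harbor Foods Inc.
Direct interest in Harbor Foods Inc: 16%.
Aggregating (R2): 2.8% + 0.19% + 16% = 18.99%.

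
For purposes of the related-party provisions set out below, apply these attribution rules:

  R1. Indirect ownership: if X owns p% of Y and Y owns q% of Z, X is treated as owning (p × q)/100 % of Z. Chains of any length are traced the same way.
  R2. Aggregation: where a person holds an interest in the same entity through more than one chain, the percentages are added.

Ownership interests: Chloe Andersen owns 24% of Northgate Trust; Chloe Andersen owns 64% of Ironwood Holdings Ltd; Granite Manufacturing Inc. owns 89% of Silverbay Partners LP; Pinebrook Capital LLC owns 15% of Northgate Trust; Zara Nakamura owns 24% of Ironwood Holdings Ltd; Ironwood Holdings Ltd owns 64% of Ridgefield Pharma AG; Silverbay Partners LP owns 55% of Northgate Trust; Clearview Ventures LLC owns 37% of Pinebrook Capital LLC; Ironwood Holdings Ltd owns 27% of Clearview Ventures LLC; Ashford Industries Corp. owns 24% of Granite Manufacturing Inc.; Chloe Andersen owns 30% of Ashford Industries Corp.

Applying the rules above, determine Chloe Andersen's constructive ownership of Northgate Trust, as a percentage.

28.48344%

Chain via Ashford Industries Corp. → Granite Manufacturing Inc. → Silverbay Partners LP (R1): 30% × 24% × 89% × 55% = 3.5244% of Northgate Trust.
Chain via Ironwood Holdings Ltd → Clearview Ventures LLC → Pinebrook Capital LLC (R1): 64% × 27% × 37% × 15% = 0.95904% of Northgate Trust.
Direct interest in Northgate Trust: 24%.
Aggregating (R2): 3.5244% + 0.95904% + 24% = 28.48344%.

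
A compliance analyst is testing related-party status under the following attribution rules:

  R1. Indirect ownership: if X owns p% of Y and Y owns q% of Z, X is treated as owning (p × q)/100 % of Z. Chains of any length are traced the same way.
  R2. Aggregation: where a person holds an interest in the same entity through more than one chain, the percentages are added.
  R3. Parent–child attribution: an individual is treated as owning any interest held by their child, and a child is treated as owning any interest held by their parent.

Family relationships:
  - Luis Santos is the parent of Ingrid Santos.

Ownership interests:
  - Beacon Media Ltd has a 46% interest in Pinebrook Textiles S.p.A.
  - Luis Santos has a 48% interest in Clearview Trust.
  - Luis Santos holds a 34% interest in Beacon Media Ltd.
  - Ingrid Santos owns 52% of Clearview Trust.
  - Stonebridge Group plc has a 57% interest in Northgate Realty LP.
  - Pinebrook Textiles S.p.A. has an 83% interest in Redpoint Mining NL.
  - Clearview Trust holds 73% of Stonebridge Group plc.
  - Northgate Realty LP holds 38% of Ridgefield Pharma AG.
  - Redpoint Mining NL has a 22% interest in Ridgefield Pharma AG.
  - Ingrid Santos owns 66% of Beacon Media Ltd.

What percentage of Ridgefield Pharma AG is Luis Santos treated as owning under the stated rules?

24.2114%

By parent–child attribution (R3), Luis Santos is treated as also owning Ingrid Santos's interest in Beacon Media Ltd, giving 34% + 66% = 100%.
By parent–child attribution (R3), Luis Santos is treated as also owning Ingrid Santos's interest in Clearview Trust, giving 48% + 52% = 100%.
Chain via Beacon Media Ltd → Pinebrook Textiles S.p.A. → Redpoint Mining NL (R1): 100% × 46% × 83% × 22% = 8.3996% of Ridgefield Pharma AG.
Chain via Clearview Trust → Stonebridge Group plc → Northgate Realty LP (R1): 100% × 73% × 57% × 38% = 15.8118% of Ridgefield Pharma AG.
Aggregating (R2): 8.3996% + 15.8118% = 24.2114%.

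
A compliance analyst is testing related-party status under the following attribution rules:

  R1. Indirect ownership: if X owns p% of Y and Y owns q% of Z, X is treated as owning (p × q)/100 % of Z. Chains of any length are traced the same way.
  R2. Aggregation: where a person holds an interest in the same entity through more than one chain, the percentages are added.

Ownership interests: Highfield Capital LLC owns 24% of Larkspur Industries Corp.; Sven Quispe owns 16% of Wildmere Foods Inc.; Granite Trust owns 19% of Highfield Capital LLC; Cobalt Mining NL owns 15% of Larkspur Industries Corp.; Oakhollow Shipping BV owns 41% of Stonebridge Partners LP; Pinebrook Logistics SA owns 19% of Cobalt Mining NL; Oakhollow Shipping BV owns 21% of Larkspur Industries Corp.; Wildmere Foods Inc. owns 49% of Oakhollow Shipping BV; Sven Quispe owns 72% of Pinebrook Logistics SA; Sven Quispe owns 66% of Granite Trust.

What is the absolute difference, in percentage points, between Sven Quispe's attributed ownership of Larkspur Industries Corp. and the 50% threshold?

Chain via Wildmere Foods Inc. → Oakhollow Shipping BV (R1): 16% × 49% × 21% = 1.6464% of Larkspur Industries Corp.
Chain via Granite Trust → Highfield Capital LLC (R1): 66% × 19% × 24% = 3.0096% of Larkspur Industries Corp.
Chain via Pinebrook Logistics SA → Cobalt Mining NL (R1): 72% × 19% × 15% = 2.052% of Larkspur Industries Corp.
Aggregating (R2): 1.6464% + 3.0096% + 2.052% = 6.708%.
6.708% falls short of the 50% threshold by 43.292 percentage points.

43.292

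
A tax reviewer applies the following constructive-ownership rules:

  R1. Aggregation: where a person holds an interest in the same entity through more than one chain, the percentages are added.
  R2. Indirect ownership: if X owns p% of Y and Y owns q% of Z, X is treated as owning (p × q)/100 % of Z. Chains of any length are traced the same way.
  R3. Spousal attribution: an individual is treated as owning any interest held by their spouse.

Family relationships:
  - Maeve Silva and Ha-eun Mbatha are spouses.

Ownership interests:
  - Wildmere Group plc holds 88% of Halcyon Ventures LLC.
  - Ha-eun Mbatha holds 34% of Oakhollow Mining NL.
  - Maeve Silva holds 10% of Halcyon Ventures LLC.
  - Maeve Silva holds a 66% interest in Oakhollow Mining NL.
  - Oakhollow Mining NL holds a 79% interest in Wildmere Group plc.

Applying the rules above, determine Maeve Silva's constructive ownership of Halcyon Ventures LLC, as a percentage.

By spousal attribution (R3), Maeve Silva is treated as also owning Ha-eun Mbatha's interest in Oakhollow Mining NL, giving 66% + 34% = 100%.
Chain via Oakhollow Mining NL → Wildmere Group plc (R2): 100% × 79% × 88% = 69.52% of Halcyon Ventures LLC.
Direct interest in Halcyon Ventures LLC: 10%.
Aggregating (R1): 69.52% + 10% = 79.52%.

79.52%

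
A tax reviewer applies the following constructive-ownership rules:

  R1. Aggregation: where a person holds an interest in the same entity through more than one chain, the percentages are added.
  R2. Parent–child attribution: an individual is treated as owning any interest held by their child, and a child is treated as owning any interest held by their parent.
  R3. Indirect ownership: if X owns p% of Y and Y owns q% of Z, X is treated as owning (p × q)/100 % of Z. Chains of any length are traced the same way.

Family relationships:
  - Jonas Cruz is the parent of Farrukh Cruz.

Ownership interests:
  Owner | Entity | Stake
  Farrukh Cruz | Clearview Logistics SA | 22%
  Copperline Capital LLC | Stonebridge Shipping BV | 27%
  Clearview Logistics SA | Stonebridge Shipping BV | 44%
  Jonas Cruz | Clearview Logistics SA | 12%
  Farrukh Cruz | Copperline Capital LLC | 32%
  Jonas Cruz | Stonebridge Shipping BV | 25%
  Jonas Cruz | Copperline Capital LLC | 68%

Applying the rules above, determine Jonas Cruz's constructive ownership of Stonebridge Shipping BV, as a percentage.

By parent–child attribution (R2), Jonas Cruz is treated as also owning Farrukh Cruz's interest in Copperline Capital LLC, giving 68% + 32% = 100%.
By parent–child attribution (R2), Jonas Cruz is treated as also owning Farrukh Cruz's interest in Clearview Logistics SA, giving 12% + 22% = 34%.
Chain via Copperline Capital LLC (R3): 100% × 27% = 27% of Stonebridge Shipping BV.
Chain via Clearview Logistics SA (R3): 34% × 44% = 14.96% of Stonebridge Shipping BV.
Direct interest in Stonebridge Shipping BV: 25%.
Aggregating (R1): 27% + 14.96% + 25% = 66.96%.

66.96%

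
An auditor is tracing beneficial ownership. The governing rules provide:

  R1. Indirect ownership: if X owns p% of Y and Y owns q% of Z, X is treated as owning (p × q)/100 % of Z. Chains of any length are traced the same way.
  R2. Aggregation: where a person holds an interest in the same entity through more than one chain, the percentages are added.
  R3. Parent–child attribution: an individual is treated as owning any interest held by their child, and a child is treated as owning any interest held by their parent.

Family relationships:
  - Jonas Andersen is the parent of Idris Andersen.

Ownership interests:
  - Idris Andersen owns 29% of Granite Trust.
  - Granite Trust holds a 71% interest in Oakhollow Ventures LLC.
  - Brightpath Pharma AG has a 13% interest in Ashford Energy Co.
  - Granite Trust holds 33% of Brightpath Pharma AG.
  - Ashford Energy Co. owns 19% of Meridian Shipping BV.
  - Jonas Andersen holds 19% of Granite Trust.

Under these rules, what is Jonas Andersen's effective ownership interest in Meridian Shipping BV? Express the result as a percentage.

0.391248%

By parent–child attribution (R3), Jonas Andersen is treated as also owning Idris Andersen's interest in Granite Trust, giving 19% + 29% = 48%.
Chain via Granite Trust → Brightpath Pharma AG → Ashford Energy Co. (R1): 48% × 33% × 13% × 19% = 0.391248% of Meridian Shipping BV.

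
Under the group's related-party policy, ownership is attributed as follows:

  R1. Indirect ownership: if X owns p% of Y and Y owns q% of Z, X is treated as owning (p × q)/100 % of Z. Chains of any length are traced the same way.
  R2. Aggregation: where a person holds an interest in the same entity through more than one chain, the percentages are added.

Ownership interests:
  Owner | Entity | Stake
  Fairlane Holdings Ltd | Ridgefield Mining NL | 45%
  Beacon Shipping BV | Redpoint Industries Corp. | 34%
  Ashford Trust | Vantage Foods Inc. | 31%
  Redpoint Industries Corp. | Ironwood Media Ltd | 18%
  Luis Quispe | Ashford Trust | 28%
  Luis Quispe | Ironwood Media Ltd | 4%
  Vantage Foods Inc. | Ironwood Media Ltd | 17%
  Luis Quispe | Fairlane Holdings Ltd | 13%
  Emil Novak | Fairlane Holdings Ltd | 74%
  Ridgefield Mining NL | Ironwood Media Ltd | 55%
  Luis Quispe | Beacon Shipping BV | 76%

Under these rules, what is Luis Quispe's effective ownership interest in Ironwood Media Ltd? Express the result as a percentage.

13.3443%

Chain via Fairlane Holdings Ltd → Ridgefield Mining NL (R1): 13% × 45% × 55% = 3.2175% of Ironwood Media Ltd.
Chain via Beacon Shipping BV → Redpoint Industries Corp. (R1): 76% × 34% × 18% = 4.6512% of Ironwood Media Ltd.
Chain via Ashford Trust → Vantage Foods Inc. (R1): 28% × 31% × 17% = 1.4756% of Ironwood Media Ltd.
Direct interest in Ironwood Media Ltd: 4%.
Aggregating (R2): 3.2175% + 4.6512% + 1.4756% + 4% = 13.3443%.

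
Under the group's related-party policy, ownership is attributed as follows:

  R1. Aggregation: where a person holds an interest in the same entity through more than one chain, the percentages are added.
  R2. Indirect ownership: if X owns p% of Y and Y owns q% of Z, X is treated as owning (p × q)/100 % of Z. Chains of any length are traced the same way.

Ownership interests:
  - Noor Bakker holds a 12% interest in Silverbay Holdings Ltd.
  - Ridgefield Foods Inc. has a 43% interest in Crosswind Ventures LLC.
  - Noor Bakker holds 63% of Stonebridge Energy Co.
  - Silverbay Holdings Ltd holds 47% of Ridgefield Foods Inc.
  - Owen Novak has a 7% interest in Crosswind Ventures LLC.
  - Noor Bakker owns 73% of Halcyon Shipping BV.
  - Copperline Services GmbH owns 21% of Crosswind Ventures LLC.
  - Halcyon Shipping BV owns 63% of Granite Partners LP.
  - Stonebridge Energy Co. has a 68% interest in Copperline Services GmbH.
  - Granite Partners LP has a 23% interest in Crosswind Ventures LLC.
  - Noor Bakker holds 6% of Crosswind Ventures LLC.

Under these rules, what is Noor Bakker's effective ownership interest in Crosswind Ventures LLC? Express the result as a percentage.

27.9993%

Chain via Halcyon Shipping BV → Granite Partners LP (R2): 73% × 63% × 23% = 10.5777% of Crosswind Ventures LLC.
Chain via Silverbay Holdings Ltd → Ridgefield Foods Inc. (R2): 12% × 47% × 43% = 2.4252% of Crosswind Ventures LLC.
Chain via Stonebridge Energy Co. → Copperline Services GmbH (R2): 63% × 68% × 21% = 8.9964% of Crosswind Ventures LLC.
Direct interest in Crosswind Ventures LLC: 6%.
Aggregating (R1): 10.5777% + 2.4252% + 8.9964% + 6% = 27.9993%.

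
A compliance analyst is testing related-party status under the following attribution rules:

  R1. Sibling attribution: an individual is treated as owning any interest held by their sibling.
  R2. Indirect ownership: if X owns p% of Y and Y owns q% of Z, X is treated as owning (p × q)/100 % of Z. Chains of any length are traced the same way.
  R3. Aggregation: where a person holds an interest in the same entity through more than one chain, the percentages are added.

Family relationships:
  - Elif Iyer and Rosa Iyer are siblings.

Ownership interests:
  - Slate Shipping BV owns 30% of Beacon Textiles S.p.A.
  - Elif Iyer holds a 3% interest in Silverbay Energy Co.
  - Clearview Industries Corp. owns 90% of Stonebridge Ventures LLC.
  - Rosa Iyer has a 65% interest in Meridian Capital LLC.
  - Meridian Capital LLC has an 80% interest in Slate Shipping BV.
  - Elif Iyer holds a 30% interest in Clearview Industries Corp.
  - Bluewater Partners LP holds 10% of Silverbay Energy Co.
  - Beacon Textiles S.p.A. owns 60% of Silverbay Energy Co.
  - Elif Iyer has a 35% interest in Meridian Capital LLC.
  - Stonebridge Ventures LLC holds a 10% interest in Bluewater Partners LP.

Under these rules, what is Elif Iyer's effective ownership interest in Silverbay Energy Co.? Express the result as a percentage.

By sibling attribution (R1), Elif Iyer is treated as also owning Rosa Iyer's interest in Meridian Capital LLC, giving 35% + 65% = 100%.
Chain via Clearview Industries Corp. → Stonebridge Ventures LLC → Bluewater Partners LP (R2): 30% × 90% × 10% × 10% = 0.27% of Silverbay Energy Co.
Chain via Meridian Capital LLC → Slate Shipping BV → Beacon Textiles S.p.A. (R2): 100% × 80% × 30% × 60% = 14.4% of Silverbay Energy Co.
Direct interest in Silverbay Energy Co: 3%.
Aggregating (R3): 0.27% + 14.4% + 3% = 17.67%.

17.67%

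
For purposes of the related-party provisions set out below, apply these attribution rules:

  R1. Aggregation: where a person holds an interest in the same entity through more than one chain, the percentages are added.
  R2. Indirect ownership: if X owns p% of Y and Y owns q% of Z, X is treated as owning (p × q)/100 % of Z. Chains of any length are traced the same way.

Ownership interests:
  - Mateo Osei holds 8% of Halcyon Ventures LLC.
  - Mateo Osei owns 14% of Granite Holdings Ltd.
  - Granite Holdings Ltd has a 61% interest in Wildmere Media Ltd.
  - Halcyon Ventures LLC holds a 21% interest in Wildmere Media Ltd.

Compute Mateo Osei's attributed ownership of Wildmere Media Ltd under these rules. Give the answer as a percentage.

Chain via Granite Holdings Ltd (R2): 14% × 61% = 8.54% of Wildmere Media Ltd.
Chain via Halcyon Ventures LLC (R2): 8% × 21% = 1.68% of Wildmere Media Ltd.
Aggregating (R1): 8.54% + 1.68% = 10.22%.

10.22%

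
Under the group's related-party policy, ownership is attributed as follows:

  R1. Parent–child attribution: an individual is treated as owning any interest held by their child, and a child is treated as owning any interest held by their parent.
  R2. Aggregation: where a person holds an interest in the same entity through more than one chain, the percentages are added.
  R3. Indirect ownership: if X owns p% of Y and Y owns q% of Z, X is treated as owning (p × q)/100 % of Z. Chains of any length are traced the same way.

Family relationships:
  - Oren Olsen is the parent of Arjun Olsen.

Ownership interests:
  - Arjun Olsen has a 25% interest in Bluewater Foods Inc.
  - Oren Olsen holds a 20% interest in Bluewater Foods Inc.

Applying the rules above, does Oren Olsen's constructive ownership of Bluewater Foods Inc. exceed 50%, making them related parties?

By parent–child attribution (R1), Oren Olsen is treated as also owning Arjun Olsen's interest in Bluewater Foods Inc, giving 20% + 25% = 45%.
Direct interest in Bluewater Foods Inc: 45%.
45% does not exceed the 50% threshold, so Oren is not a related party to Bluewater Foods Inc.

No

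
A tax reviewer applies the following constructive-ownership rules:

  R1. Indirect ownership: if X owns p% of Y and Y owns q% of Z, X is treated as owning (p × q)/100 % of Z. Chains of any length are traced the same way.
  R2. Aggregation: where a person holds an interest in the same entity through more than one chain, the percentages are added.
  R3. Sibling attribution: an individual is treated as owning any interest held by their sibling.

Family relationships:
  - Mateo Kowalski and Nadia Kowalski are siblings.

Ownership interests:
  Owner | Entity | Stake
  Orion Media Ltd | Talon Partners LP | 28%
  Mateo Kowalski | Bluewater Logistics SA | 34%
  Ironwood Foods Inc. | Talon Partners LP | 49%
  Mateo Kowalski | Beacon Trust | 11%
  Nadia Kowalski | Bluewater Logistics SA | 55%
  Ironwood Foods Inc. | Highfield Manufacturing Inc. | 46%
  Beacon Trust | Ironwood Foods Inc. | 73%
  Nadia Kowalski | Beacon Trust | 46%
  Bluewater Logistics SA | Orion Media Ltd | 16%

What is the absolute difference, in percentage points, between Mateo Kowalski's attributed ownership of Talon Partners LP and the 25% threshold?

By sibling attribution (R3), Mateo Kowalski is treated as also owning Nadia Kowalski's interest in Beacon Trust, giving 11% + 46% = 57%.
By sibling attribution (R3), Mateo Kowalski is treated as also owning Nadia Kowalski's interest in Bluewater Logistics SA, giving 34% + 55% = 89%.
Chain via Beacon Trust → Ironwood Foods Inc. (R1): 57% × 73% × 49% = 20.3889% of Talon Partners LP.
Chain via Bluewater Logistics SA → Orion Media Ltd (R1): 89% × 16% × 28% = 3.9872% of Talon Partners LP.
Aggregating (R2): 20.3889% + 3.9872% = 24.3761%.
24.3761% falls short of the 25% threshold by 0.6239 percentage points.

0.6239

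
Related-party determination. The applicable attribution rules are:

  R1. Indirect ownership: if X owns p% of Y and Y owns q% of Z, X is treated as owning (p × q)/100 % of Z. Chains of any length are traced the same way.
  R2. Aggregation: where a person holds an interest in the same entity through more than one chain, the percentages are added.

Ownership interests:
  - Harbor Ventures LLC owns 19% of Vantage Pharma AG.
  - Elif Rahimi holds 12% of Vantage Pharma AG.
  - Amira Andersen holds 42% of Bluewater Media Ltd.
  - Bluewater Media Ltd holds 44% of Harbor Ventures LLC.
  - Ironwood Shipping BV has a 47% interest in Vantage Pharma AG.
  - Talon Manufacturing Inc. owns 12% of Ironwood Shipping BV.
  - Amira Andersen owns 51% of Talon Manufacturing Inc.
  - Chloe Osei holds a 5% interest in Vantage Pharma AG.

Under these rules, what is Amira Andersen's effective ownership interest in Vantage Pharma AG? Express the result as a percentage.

6.3876%

Chain via Bluewater Media Ltd → Harbor Ventures LLC (R1): 42% × 44% × 19% = 3.5112% of Vantage Pharma AG.
Chain via Talon Manufacturing Inc. → Ironwood Shipping BV (R1): 51% × 12% × 47% = 2.8764% of Vantage Pharma AG.
Aggregating (R2): 3.5112% + 2.8764% = 6.3876%.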